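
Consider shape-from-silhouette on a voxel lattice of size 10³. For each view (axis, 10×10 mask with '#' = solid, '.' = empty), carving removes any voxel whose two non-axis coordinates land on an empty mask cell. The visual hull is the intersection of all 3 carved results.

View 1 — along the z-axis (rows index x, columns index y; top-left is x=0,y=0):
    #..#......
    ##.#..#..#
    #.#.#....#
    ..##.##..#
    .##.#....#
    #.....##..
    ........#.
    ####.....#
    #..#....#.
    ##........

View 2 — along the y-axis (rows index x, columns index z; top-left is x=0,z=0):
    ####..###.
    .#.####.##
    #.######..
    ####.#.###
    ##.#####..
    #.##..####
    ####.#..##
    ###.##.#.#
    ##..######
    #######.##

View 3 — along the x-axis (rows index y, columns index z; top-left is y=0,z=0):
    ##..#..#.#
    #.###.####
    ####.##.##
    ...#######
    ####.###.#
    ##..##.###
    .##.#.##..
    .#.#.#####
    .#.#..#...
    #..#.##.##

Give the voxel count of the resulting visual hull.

152 voxels

before carving: 1000 voxels (10×10×10)
step 1: project along z, AND mask (34/100) → |grid| = 340
step 2: project along y, AND mask (74/100) → |grid| = 250
step 3: project along x, AND mask (64/100) → |grid| = 152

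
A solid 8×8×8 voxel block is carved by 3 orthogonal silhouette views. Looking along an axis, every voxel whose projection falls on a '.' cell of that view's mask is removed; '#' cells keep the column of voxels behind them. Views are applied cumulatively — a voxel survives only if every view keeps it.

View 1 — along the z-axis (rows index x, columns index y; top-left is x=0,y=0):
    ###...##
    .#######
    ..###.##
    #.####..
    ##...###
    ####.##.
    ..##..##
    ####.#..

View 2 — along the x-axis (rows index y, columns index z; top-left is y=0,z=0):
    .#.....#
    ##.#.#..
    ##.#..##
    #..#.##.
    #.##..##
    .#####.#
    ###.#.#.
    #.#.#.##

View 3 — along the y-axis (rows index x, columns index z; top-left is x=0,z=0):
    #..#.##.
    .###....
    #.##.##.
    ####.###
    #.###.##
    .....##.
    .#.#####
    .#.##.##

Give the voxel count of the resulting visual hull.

110 voxels

start: 8×8×8 = 512 voxels
carve view 1 (along z, XY-mask fill 42/64): 336 voxels remain
carve view 2 (along x, YZ-mask fill 36/64): 189 voxels remain
carve view 3 (along y, XZ-mask fill 38/64): 110 voxels remain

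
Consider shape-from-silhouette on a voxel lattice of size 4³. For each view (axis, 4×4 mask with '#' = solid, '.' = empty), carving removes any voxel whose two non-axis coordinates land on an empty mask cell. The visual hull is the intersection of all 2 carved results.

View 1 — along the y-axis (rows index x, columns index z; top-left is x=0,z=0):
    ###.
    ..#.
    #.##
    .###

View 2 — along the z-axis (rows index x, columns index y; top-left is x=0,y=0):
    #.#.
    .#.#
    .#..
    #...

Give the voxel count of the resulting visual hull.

|visual hull| = 14

initial block: 4^3 = 64
carve view 1 (along y, XZ-mask fill 10/16): 40 voxels remain
carve view 2 (along z, XY-mask fill 6/16): 14 voxels remain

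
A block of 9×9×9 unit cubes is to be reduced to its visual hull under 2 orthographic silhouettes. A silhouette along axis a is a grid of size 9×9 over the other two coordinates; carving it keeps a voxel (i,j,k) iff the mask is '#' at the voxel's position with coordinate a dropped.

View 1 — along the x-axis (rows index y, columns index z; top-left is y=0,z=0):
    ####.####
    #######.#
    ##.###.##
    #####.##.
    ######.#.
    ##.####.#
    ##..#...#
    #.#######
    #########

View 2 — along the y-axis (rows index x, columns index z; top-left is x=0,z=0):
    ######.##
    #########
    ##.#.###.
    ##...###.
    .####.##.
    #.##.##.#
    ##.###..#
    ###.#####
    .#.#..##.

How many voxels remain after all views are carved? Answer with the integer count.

421 voxels

start: 9×9×9 = 729 voxels
after view 1 [x-axis, 65 of 81 cells solid] → remaining = 585
after view 2 [y-axis, 58 of 81 cells solid] → remaining = 421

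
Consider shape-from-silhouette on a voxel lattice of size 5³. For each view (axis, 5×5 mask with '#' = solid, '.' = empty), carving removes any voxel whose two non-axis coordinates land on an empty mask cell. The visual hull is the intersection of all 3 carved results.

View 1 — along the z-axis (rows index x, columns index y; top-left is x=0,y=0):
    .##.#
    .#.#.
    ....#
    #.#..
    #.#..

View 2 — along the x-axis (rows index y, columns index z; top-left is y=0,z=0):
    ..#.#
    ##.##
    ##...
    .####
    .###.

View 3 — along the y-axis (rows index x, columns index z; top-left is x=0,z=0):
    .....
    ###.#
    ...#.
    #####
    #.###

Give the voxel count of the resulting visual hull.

before carving: 125 voxels (5×5×5)
step 1: project along z, AND mask (10/25) → |grid| = 50
step 2: project along x, AND mask (15/25) → |grid| = 28
step 3: project along y, AND mask (14/25) → |grid| = 14

remaining voxels: 14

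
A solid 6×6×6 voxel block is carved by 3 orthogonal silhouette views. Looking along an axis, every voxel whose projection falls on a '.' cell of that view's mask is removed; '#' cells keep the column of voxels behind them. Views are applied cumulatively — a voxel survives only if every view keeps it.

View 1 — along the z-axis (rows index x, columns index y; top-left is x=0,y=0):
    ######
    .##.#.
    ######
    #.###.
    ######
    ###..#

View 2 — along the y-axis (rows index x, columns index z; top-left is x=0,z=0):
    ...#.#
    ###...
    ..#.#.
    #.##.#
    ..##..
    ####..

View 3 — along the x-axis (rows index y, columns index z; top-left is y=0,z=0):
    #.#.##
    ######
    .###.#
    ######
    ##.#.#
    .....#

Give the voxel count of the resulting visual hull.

initial block: 6^3 = 216
carve view 1 (along z, XY-mask fill 29/36): 174 voxels remain
carve view 2 (along y, XZ-mask fill 17/36): 77 voxels remain
carve view 3 (along x, YZ-mask fill 25/36): 54 voxels remain

voxel count = 54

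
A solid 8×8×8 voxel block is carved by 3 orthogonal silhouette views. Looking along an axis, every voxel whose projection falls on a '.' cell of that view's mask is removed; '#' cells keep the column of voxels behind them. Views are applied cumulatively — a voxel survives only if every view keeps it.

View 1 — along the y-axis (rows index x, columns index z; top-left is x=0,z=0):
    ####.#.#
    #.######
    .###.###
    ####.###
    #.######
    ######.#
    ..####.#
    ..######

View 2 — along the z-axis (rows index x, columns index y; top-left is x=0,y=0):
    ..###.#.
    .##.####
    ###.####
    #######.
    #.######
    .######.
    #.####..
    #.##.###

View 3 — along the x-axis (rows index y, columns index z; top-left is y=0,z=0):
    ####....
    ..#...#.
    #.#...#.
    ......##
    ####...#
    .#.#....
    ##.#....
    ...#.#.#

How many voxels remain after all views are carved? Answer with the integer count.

initial block: 8^3 = 512
[1] y-view keeps 51 columns → grid now 408
[2] z-view keeps 48 columns → grid now 309
[3] x-view keeps 24 columns → grid now 116

voxel count = 116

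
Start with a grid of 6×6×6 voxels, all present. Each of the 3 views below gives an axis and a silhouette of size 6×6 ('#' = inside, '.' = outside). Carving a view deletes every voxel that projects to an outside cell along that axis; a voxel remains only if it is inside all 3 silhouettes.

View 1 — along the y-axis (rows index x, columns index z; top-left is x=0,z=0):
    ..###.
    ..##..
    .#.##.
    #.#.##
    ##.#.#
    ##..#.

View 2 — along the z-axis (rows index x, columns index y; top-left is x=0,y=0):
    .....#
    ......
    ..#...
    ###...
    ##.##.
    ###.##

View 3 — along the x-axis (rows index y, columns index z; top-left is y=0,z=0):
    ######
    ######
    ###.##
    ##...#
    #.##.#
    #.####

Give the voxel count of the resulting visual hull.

before carving: 216 voxels (6×6×6)
  1. axis=1 (XZ plane), |mask|=19  ⇒  voxels=114
  2. axis=2 (XY plane), |mask|=14  ⇒  voxels=49
  3. axis=0 (YZ plane), |mask|=29  ⇒  voxels=43

|visual hull| = 43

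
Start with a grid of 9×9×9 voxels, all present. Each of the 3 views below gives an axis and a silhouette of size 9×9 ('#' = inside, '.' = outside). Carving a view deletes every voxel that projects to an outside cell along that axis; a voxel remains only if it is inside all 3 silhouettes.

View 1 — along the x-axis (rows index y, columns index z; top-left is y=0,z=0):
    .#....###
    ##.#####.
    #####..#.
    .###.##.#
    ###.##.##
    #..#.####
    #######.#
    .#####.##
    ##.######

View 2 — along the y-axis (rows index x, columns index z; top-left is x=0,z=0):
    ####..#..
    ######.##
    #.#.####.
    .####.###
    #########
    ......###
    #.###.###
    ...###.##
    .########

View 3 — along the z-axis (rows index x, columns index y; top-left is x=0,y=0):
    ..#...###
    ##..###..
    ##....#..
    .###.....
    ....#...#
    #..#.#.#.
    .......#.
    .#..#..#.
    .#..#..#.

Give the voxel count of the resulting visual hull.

before carving: 729 voxels (9×9×9)
carve view 1 (along x, YZ-mask fill 59/81): 531 voxels remain
carve view 2 (along y, XZ-mask fill 58/81): 378 voxels remain
carve view 3 (along z, XY-mask fill 28/81): 133 voxels remain

133 voxels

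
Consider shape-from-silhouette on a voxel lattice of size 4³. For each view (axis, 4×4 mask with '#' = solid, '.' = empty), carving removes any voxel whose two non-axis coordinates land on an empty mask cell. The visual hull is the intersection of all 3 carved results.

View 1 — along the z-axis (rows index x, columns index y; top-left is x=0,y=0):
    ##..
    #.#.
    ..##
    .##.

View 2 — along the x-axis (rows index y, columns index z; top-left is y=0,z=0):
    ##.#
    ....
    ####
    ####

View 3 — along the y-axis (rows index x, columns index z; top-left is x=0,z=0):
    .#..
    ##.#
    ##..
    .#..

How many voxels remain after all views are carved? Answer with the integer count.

remaining voxels: 12

before carving: 64 voxels (4×4×4)
V1 z: intersect with XY mask (8 set) -- 32 left
V2 x: intersect with YZ mask (11 set) -- 22 left
V3 y: intersect with XZ mask (7 set) -- 12 left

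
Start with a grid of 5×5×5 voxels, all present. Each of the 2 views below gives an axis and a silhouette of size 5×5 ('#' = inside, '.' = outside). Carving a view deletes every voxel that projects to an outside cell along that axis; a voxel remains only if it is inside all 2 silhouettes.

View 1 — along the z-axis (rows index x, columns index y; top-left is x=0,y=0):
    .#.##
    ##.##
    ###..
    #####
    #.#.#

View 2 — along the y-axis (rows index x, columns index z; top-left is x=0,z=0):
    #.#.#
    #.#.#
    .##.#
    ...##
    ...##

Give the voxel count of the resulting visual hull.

before carving: 125 voxels (5×5×5)
V1 z: intersect with XY mask (18 set) -- 90 left
V2 y: intersect with XZ mask (13 set) -- 46 left

|visual hull| = 46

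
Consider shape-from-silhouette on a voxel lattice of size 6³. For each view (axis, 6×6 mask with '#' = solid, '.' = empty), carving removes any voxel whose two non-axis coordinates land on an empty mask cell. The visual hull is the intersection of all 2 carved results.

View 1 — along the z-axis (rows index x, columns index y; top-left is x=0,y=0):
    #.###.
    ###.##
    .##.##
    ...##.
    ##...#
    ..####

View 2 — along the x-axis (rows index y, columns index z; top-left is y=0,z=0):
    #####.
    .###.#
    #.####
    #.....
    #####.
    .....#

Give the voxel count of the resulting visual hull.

start: 6×6×6 = 216 voxels
  1. axis=2 (XY plane), |mask|=22  ⇒  voxels=132
  2. axis=0 (YZ plane), |mask|=21  ⇒  voxels=79

79 voxels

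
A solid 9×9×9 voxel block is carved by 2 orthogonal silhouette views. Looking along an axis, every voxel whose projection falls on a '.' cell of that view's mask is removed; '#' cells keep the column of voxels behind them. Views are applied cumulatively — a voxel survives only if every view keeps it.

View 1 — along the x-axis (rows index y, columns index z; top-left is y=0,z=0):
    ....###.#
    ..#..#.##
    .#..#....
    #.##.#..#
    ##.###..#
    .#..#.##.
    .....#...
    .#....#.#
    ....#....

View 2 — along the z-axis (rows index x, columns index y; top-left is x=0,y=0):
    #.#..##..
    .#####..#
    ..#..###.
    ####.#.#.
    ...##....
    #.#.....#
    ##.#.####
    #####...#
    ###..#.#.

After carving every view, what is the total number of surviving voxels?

144 voxels

initial block: 9^3 = 729
step 1: project along x, AND mask (30/81) → |grid| = 270
step 2: project along z, AND mask (43/81) → |grid| = 144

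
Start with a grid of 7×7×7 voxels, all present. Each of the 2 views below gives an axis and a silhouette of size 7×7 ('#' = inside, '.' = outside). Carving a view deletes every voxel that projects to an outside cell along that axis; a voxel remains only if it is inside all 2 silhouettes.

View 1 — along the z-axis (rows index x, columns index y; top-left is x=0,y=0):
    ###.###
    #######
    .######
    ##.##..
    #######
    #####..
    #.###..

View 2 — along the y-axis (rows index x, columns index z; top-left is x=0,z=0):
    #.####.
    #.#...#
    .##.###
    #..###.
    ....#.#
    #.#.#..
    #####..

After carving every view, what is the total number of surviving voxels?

146 voxels

full grid |V| = 343
[1] z-view keeps 39 columns → grid now 273
[2] y-view keeps 27 columns → grid now 146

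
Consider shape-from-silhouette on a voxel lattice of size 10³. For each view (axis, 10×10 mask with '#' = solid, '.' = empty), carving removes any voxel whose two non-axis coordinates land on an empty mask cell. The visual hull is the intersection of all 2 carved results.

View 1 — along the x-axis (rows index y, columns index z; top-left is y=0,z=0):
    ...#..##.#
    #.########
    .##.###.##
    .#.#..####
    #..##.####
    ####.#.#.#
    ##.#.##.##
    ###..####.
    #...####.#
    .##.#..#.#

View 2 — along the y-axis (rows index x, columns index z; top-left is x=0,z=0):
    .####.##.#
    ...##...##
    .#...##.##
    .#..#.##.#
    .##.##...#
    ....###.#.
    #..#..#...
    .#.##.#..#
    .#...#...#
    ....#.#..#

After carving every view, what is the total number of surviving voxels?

before carving: 1000 voxels (10×10×10)
V1 x: intersect with YZ mask (65 set) -- 650 left
V2 y: intersect with XZ mask (44 set) -- 297 left

297 voxels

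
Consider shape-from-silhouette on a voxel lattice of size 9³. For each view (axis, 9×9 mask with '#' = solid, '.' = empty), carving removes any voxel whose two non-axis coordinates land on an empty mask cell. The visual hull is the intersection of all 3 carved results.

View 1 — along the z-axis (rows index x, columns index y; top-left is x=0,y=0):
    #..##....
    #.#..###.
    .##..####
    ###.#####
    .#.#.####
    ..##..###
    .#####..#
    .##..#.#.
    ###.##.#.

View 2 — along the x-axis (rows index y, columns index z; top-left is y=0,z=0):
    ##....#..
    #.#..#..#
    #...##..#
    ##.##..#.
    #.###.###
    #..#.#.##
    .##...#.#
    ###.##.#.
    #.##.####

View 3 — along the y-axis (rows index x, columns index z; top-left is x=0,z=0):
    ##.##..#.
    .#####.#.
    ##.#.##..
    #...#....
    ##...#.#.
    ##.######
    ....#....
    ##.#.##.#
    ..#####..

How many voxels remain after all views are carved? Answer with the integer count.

start: 9×9×9 = 729 voxels
V1 z: intersect with XY mask (49 set) -- 441 left
V2 x: intersect with YZ mask (45 set) -- 244 left
V3 y: intersect with XZ mask (42 set) -- 119 left

voxel count = 119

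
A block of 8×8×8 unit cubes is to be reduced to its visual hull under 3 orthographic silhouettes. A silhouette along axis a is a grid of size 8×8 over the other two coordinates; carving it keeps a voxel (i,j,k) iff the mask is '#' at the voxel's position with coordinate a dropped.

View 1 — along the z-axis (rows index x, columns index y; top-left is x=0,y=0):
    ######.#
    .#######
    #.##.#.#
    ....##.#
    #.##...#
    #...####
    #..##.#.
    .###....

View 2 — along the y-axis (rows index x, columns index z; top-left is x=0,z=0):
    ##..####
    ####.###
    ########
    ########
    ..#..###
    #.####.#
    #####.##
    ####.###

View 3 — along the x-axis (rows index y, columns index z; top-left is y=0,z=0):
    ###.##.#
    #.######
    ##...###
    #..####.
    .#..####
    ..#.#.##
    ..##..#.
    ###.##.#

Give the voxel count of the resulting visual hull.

before carving: 512 voxels (8×8×8)
  1. axis=2 (XY plane), |mask|=38  ⇒  voxels=304
  2. axis=1 (XZ plane), |mask|=53  ⇒  voxels=250
  3. axis=0 (YZ plane), |mask|=41  ⇒  voxels=163

|visual hull| = 163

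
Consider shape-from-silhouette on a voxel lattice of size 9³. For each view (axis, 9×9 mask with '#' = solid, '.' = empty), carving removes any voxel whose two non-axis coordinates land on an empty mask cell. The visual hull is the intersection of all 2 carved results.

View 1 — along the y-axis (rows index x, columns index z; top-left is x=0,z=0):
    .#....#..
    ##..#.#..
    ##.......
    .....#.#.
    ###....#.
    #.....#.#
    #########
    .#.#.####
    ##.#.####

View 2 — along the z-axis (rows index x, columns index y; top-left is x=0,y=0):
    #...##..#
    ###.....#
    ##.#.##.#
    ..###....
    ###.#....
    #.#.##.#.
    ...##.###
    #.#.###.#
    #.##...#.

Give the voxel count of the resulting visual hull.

initial block: 9^3 = 729
[1] y-view keeps 39 columns → grid now 351
[2] z-view keeps 41 columns → grid now 182

|visual hull| = 182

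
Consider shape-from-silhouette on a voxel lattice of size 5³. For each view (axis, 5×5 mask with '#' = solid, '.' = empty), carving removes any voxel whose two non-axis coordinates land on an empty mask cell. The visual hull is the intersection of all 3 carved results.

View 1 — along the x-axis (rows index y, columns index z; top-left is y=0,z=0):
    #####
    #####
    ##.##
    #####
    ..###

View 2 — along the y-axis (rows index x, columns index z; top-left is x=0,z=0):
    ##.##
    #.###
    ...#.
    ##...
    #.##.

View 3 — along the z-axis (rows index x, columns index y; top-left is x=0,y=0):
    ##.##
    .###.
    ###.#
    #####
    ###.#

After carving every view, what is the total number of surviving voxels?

remaining voxels: 47

full grid |V| = 125
V1 x: intersect with YZ mask (22 set) -- 110 left
V2 y: intersect with XZ mask (14 set) -- 62 left
V3 z: intersect with XY mask (20 set) -- 47 left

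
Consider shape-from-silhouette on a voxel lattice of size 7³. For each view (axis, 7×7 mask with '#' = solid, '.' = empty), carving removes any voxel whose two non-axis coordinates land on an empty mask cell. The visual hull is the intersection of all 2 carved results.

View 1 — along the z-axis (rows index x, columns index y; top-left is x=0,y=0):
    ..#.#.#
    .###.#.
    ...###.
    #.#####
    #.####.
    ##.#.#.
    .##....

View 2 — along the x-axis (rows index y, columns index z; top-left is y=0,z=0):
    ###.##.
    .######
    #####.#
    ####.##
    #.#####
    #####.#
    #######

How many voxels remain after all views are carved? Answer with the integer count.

voxel count = 161

start: 7×7×7 = 343 voxels
  1. axis=2 (XY plane), |mask|=27  ⇒  voxels=189
  2. axis=0 (YZ plane), |mask|=42  ⇒  voxels=161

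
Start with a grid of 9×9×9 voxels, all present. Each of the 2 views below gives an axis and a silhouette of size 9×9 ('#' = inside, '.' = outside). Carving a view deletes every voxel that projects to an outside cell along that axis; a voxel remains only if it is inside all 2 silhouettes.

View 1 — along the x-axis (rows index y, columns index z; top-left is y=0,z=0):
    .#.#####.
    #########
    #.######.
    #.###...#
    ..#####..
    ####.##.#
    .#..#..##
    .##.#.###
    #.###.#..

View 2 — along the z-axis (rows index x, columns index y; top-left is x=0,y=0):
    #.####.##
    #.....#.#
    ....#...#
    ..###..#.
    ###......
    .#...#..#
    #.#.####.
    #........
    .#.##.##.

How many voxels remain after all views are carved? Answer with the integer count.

initial block: 9^3 = 729
  1. axis=0 (YZ plane), |mask|=54  ⇒  voxels=486
  2. axis=2 (XY plane), |mask|=34  ⇒  voxels=202

|visual hull| = 202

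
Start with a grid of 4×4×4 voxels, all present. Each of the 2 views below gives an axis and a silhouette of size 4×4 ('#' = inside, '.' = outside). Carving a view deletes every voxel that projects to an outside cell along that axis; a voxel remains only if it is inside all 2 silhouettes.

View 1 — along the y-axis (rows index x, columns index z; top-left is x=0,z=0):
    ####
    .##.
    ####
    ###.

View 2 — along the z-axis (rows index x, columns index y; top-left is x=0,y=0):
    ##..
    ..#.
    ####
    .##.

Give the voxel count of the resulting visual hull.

initial block: 4^3 = 64
after view 1 [y-axis, 13 of 16 cells solid] → remaining = 52
after view 2 [z-axis, 9 of 16 cells solid] → remaining = 32

voxel count = 32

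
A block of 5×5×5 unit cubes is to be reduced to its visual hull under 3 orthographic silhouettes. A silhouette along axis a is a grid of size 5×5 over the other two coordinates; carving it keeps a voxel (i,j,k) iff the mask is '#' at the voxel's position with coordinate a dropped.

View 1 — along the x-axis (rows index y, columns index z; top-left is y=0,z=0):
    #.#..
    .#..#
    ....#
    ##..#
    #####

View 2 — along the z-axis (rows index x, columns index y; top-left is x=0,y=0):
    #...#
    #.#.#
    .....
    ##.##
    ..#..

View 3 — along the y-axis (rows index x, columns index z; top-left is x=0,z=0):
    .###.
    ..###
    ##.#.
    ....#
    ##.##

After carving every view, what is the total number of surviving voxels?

13 voxels

start: 5×5×5 = 125 voxels
  1. axis=0 (YZ plane), |mask|=13  ⇒  voxels=65
  2. axis=2 (XY plane), |mask|=10  ⇒  voxels=28
  3. axis=1 (XZ plane), |mask|=14  ⇒  voxels=13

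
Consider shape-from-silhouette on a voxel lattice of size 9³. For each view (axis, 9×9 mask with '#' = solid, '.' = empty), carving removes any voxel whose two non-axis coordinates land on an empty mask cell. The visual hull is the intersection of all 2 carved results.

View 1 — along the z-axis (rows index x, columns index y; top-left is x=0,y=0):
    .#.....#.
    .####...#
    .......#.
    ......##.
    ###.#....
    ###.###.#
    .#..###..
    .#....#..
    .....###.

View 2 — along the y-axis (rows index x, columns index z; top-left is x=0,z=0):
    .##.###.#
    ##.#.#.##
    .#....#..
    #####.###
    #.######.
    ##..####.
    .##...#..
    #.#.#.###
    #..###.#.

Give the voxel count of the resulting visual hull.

before carving: 729 voxels (9×9×9)
carve view 1 (along z, XY-mask fill 30/81): 270 voxels remain
carve view 2 (along y, XZ-mask fill 49/81): 169 voxels remain

169 voxels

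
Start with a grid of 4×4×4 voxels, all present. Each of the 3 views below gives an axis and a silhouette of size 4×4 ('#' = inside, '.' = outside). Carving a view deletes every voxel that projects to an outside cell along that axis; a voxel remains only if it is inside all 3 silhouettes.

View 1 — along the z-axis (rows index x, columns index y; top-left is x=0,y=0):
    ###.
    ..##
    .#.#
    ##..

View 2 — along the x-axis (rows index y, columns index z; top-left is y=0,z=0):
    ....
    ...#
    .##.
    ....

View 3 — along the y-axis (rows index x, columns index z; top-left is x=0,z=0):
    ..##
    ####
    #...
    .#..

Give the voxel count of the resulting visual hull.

4 voxels

full grid |V| = 64
V1 z: intersect with XY mask (9 set) -- 36 left
V2 x: intersect with YZ mask (3 set) -- 7 left
V3 y: intersect with XZ mask (8 set) -- 4 left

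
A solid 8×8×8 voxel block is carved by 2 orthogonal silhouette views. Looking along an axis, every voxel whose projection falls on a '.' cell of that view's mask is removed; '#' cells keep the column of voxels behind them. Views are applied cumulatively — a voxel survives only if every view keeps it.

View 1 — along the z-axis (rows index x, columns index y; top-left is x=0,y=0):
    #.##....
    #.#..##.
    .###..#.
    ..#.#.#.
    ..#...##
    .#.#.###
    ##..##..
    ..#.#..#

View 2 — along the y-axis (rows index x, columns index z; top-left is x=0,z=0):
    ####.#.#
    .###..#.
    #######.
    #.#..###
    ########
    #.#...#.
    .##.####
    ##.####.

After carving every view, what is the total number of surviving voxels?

remaining voxels: 158

before carving: 512 voxels (8×8×8)
carve view 1 (along z, XY-mask fill 29/64): 232 voxels remain
carve view 2 (along y, XZ-mask fill 45/64): 158 voxels remain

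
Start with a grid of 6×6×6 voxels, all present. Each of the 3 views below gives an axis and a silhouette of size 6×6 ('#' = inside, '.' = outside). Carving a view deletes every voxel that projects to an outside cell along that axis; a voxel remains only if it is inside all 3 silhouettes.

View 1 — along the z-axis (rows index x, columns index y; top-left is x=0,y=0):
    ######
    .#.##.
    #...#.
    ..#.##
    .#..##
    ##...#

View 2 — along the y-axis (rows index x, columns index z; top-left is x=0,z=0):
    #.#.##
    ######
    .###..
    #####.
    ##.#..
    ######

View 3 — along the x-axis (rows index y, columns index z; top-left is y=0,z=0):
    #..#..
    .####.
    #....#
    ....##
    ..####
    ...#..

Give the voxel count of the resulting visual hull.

39 voxels

before carving: 216 voxels (6×6×6)
V1 z: intersect with XY mask (20 set) -- 120 left
V2 y: intersect with XZ mask (27 set) -- 90 left
V3 x: intersect with YZ mask (15 set) -- 39 left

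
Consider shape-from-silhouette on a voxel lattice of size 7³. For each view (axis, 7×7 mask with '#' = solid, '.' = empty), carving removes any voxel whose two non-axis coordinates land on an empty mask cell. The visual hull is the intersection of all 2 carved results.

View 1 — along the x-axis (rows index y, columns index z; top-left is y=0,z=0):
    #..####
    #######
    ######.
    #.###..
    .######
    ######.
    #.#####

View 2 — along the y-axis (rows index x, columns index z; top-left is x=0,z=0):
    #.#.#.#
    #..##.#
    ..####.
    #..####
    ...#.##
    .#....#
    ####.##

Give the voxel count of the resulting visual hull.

161 voxels

initial block: 7^3 = 343
  1. axis=0 (YZ plane), |mask|=40  ⇒  voxels=280
  2. axis=1 (XZ plane), |mask|=28  ⇒  voxels=161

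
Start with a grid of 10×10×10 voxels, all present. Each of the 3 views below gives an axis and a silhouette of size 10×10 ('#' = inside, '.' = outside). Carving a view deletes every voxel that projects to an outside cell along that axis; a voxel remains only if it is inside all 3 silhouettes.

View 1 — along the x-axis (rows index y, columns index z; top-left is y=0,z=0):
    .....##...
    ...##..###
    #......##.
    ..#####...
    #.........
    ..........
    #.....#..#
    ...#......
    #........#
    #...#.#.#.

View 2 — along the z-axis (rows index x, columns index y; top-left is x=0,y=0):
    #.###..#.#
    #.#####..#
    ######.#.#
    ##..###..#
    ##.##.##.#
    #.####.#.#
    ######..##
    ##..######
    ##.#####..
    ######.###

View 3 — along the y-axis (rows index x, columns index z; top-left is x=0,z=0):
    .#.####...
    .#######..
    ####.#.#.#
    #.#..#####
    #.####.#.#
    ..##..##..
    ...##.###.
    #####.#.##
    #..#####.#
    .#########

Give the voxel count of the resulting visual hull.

129 voxels

initial block: 10^3 = 1000
after view 1 [x-axis, 26 of 100 cells solid] → remaining = 260
after view 2 [z-axis, 73 of 100 cells solid] → remaining = 187
after view 3 [y-axis, 66 of 100 cells solid] → remaining = 129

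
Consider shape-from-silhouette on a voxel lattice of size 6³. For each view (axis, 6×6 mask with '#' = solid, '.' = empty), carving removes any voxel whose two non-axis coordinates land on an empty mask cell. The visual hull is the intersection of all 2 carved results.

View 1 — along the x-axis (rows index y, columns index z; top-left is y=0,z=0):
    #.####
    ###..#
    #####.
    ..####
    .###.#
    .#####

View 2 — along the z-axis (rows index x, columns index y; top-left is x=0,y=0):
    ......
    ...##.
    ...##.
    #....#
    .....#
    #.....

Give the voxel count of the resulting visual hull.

start: 6×6×6 = 216 voxels
V1 x: intersect with YZ mask (27 set) -- 162 left
V2 z: intersect with XY mask (8 set) -- 36 left

36 voxels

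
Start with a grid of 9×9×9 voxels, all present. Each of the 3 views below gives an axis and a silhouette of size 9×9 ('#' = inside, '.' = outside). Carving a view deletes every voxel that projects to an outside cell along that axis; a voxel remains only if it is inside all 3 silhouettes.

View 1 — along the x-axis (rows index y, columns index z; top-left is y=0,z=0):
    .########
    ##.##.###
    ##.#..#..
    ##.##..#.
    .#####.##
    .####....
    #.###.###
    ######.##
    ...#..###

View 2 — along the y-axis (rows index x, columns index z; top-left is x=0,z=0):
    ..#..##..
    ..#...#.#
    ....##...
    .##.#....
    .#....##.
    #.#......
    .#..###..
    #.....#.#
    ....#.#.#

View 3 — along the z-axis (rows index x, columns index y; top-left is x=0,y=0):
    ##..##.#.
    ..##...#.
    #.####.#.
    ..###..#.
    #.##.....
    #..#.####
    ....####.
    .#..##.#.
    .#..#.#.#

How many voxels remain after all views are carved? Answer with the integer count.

full grid |V| = 729
step 1: project along x, AND mask (54/81) → |grid| = 486
step 2: project along y, AND mask (26/81) → |grid| = 143
step 3: project along z, AND mask (39/81) → |grid| = 69

remaining voxels: 69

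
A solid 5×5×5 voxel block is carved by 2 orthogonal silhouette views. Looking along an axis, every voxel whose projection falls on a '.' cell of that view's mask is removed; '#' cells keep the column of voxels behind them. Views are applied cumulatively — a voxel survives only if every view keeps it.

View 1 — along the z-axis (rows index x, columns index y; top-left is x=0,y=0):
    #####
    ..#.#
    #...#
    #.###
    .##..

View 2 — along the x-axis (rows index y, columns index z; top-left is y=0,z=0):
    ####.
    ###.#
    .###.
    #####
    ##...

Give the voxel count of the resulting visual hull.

full grid |V| = 125
[1] z-view keeps 15 columns → grid now 75
[2] x-view keeps 18 columns → grid now 50

|visual hull| = 50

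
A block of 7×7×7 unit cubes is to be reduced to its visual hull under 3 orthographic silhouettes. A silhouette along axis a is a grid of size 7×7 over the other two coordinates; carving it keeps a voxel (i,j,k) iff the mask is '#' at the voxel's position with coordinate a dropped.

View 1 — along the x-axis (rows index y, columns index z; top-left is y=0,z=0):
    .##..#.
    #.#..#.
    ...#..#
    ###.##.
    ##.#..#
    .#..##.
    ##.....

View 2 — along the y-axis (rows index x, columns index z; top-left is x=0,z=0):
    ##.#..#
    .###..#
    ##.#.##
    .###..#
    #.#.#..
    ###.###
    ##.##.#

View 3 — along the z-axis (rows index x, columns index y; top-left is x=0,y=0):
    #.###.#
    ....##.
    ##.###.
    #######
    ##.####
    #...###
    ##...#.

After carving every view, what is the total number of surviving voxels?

initial block: 7^3 = 343
V1 x: intersect with YZ mask (22 set) -- 154 left
V2 y: intersect with XZ mask (31 set) -- 98 left
V3 z: intersect with XY mask (32 set) -- 64 left

64 voxels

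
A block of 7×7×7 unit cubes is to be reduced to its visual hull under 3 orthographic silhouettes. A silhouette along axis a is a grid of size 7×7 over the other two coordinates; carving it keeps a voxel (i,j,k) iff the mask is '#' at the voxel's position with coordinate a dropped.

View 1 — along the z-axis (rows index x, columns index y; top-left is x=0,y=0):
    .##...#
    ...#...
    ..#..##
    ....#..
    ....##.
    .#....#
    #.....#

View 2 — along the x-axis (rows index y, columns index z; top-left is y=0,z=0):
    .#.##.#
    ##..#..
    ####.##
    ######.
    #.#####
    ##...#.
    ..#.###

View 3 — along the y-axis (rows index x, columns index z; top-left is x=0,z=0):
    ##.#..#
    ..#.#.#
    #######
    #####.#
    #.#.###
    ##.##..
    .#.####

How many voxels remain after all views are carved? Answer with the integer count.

|visual hull| = 45

full grid |V| = 343
carve view 1 (along z, XY-mask fill 14/49): 98 voxels remain
carve view 2 (along x, YZ-mask fill 32/49): 62 voxels remain
carve view 3 (along y, XZ-mask fill 34/49): 45 voxels remain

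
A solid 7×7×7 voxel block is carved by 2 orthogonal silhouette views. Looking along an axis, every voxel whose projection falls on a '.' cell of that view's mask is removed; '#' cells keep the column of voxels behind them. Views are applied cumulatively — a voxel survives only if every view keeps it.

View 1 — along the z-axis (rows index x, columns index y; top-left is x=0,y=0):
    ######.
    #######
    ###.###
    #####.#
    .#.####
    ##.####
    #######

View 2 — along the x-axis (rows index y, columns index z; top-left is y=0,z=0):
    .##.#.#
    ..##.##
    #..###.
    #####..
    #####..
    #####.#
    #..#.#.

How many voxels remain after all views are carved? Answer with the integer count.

191 voxels

initial block: 7^3 = 343
[1] z-view keeps 43 columns → grid now 301
[2] x-view keeps 31 columns → grid now 191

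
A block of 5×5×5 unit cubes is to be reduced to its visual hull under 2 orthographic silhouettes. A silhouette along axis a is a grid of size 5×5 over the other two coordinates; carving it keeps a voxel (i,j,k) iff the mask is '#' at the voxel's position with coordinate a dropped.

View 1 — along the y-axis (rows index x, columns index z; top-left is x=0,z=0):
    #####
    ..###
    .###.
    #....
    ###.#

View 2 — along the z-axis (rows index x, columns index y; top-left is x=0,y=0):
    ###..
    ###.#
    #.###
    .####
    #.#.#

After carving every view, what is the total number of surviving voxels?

voxel count = 55

full grid |V| = 125
[1] y-view keeps 16 columns → grid now 80
[2] z-view keeps 18 columns → grid now 55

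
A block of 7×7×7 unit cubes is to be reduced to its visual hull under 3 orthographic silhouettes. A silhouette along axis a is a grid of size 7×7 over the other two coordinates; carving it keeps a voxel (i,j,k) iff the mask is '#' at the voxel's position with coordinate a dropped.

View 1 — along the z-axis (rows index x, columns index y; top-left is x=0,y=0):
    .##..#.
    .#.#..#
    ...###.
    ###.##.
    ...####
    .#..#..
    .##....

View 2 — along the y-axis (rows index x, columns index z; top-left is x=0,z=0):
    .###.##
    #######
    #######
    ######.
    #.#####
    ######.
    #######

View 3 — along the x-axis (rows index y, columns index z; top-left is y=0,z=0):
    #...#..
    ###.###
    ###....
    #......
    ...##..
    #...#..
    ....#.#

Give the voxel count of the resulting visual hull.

|visual hull| = 57

start: 7×7×7 = 343 voxels
carve view 1 (along z, XY-mask fill 22/49): 154 voxels remain
carve view 2 (along y, XZ-mask fill 44/49): 137 voxels remain
carve view 3 (along x, YZ-mask fill 18/49): 57 voxels remain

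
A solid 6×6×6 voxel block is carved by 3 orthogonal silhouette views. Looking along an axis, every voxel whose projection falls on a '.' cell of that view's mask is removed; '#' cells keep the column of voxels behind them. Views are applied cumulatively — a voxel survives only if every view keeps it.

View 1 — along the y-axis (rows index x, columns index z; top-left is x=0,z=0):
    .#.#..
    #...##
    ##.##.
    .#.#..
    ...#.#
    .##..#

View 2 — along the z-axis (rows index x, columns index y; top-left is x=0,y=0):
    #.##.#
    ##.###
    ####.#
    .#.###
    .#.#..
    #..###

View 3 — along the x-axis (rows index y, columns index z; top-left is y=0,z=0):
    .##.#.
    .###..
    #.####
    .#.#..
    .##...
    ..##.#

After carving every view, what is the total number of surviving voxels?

initial block: 6^3 = 216
  1. axis=1 (XZ plane), |mask|=16  ⇒  voxels=96
  2. axis=2 (XY plane), |mask|=24  ⇒  voxels=67
  3. axis=0 (YZ plane), |mask|=18  ⇒  voxels=32

remaining voxels: 32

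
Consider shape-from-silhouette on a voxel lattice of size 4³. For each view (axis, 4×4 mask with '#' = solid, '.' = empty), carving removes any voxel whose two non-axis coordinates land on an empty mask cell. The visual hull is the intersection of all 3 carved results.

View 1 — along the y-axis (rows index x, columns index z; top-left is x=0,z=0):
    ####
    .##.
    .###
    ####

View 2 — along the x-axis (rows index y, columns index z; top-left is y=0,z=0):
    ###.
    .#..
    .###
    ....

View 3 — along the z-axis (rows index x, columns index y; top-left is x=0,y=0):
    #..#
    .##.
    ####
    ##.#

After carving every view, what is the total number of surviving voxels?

initial block: 4^3 = 64
  1. axis=1 (XZ plane), |mask|=13  ⇒  voxels=52
  2. axis=0 (YZ plane), |mask|=7  ⇒  voxels=25
  3. axis=2 (XY plane), |mask|=11  ⇒  voxels=16

voxel count = 16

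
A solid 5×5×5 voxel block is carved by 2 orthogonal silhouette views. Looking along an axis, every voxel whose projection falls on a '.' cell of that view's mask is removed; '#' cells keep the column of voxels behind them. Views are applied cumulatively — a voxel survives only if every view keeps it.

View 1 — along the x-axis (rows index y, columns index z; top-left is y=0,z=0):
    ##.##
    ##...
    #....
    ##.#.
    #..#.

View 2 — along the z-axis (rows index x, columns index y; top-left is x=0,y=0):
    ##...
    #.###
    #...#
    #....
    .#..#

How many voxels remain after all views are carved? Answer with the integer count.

30 voxels

start: 5×5×5 = 125 voxels
step 1: project along x, AND mask (12/25) → |grid| = 60
step 2: project along z, AND mask (11/25) → |grid| = 30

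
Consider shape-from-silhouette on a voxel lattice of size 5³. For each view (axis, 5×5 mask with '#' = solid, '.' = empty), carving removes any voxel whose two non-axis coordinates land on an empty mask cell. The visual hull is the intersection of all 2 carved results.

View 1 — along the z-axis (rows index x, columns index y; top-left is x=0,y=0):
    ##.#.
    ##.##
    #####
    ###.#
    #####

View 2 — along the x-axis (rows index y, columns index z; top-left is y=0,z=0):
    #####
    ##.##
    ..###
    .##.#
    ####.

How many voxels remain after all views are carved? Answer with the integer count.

before carving: 125 voxels (5×5×5)
  1. axis=2 (XY plane), |mask|=21  ⇒  voxels=105
  2. axis=0 (YZ plane), |mask|=19  ⇒  voxels=82

remaining voxels: 82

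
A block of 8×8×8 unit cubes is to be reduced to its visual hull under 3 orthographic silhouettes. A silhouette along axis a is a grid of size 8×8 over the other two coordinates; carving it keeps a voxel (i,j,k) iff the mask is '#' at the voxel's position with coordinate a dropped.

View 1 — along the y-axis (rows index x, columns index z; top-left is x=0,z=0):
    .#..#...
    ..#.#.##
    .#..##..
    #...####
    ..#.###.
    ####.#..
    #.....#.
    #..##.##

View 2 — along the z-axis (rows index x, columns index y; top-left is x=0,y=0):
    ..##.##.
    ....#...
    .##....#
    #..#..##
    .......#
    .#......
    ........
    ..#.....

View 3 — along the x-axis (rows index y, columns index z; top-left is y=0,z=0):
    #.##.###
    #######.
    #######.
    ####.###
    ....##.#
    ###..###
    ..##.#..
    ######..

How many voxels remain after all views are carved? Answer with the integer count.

remaining voxels: 39

initial block: 8^3 = 512
[1] y-view keeps 30 columns → grid now 240
[2] z-view keeps 15 columns → grid now 55
[3] x-view keeps 45 columns → grid now 39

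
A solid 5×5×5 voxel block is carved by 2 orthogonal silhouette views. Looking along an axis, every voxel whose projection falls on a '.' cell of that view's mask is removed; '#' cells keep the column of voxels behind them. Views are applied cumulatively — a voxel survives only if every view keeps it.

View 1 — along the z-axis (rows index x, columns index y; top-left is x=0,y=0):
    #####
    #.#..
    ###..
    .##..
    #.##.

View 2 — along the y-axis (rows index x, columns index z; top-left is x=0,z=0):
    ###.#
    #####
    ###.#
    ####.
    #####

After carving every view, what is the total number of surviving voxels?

full grid |V| = 125
  1. axis=2 (XY plane), |mask|=15  ⇒  voxels=75
  2. axis=1 (XZ plane), |mask|=22  ⇒  voxels=65

voxel count = 65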